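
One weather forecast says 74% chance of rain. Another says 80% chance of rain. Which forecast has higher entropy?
74% forecast

Treat each forecast as a Bernoulli distribution. Binary entropy is maximized at p=0.5 and falls off symmetrically toward 0 or 1. The 74% forecast is closer to 50%, so it is more uncertain. H(74%) ≈ 0.827 bits, H(80%) ≈ 0.722 bits.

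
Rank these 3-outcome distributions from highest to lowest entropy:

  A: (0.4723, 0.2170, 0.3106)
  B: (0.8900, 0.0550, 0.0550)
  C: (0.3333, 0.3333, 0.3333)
C > A > B

Key insight: Entropy is maximized by uniform distributions and minimized by concentrated distributions.

- Uniform distributions have maximum entropy log₂(3) = 1.5850 bits
- The more "peaked" or concentrated a distribution, the lower its entropy

Entropies:
  H(A) = 1.5134 bits
  H(B) = 0.6099 bits
  H(C) = 1.5850 bits

Ranking: C > A > B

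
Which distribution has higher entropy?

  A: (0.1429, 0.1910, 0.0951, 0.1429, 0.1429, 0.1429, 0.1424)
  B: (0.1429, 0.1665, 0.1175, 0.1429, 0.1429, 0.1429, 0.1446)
B

Both distributions are close to uniform, making this a harder comparison.

H(A) = 2.7837 bits
H(B) = 2.8012 bits

The distribution closer to uniform has higher entropy.
Answer: B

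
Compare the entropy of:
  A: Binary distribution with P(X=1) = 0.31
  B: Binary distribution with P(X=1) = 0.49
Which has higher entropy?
B

For binary distributions, entropy is maximized at p=0.5 and decreases as p moves toward 0 or 1.

H(A) = H(0.31) = 0.8932 bits
H(B) = H(0.49) = 0.9997 bits

Distribution B (p=0.49) is closer to uniform (p=0.5), so it has higher entropy.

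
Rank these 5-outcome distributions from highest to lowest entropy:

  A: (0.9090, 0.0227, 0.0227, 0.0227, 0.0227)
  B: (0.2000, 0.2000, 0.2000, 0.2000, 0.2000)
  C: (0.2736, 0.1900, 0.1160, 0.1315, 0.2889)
B > C > A

Key insight: Entropy is maximized by uniform distributions and minimized by concentrated distributions.

- Uniform distributions have maximum entropy log₂(5) = 2.3219 bits
- The more "peaked" or concentrated a distribution, the lower its entropy

Entropies:
  H(A) = 0.6218 bits
  H(B) = 2.3219 bits
  H(C) = 2.2297 bits

Ranking: B > C > A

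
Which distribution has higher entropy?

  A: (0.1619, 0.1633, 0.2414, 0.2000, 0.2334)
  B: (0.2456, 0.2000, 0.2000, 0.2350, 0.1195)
A

Both distributions are close to uniform, making this a harder comparison.

H(A) = 2.3016 bits
H(B) = 2.2834 bits

The distribution closer to uniform has higher entropy.
Answer: A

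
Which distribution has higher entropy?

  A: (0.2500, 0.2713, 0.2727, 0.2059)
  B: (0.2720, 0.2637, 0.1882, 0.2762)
A

Both distributions are close to uniform, making this a harder comparison.

H(A) = 1.9913 bits
H(B) = 1.9842 bits

The distribution closer to uniform has higher entropy.
Answer: A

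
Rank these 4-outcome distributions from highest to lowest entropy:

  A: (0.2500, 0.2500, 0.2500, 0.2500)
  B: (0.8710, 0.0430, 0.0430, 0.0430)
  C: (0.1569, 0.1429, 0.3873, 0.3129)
A > C > B

Key insight: Entropy is maximized by uniform distributions and minimized by concentrated distributions.

- Uniform distributions have maximum entropy log₂(4) = 2.0000 bits
- The more "peaked" or concentrated a distribution, the lower its entropy

Entropies:
  H(A) = 2.0000 bits
  H(B) = 0.7591 bits
  H(C) = 1.8748 bits

Ranking: A > C > B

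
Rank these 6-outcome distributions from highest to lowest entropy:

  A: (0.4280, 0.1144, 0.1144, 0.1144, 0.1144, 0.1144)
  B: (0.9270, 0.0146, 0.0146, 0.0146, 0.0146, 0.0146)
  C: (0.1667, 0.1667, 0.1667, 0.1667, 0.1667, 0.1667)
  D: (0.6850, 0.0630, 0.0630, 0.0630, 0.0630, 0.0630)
C > A > D > B

Key insight: Entropy is maximized by uniform distributions and minimized by concentrated distributions.

Entropies:
  H(A) = 2.3131 bits
  H(B) = 0.5465 bits
  H(C) = 2.5850 bits
  H(D) = 1.6303 bits

Ranking: C > A > D > B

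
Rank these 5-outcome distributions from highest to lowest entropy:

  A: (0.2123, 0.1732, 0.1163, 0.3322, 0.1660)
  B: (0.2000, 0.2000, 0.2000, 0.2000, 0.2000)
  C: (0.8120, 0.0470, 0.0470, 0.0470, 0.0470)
B > A > C

Key insight: Entropy is maximized by uniform distributions and minimized by concentrated distributions.

- Uniform distributions have maximum entropy log₂(5) = 2.3219 bits
- The more "peaked" or concentrated a distribution, the lower its entropy

Entropies:
  H(A) = 2.2320 bits
  H(B) = 2.3219 bits
  H(C) = 1.0733 bits

Ranking: B > A > C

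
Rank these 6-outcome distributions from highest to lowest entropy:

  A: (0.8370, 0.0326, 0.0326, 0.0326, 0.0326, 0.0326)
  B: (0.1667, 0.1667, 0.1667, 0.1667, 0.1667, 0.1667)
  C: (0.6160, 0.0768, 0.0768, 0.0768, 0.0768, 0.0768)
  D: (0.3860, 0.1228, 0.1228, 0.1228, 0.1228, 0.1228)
B > D > C > A

Key insight: Entropy is maximized by uniform distributions and minimized by concentrated distributions.

Entropies:
  H(A) = 1.0199 bits
  H(B) = 2.5850 bits
  H(C) = 1.8524 bits
  H(D) = 2.3878 bits

Ranking: B > D > C > A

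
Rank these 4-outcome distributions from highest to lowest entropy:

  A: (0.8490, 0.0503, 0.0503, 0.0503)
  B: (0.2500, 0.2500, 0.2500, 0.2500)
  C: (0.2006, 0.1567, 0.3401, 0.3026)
B > C > A

Key insight: Entropy is maximized by uniform distributions and minimized by concentrated distributions.

- Uniform distributions have maximum entropy log₂(4) = 2.0000 bits
- The more "peaked" or concentrated a distribution, the lower its entropy

Entropies:
  H(A) = 0.8517 bits
  H(B) = 2.0000 bits
  H(C) = 1.9349 bits

Ranking: B > C > A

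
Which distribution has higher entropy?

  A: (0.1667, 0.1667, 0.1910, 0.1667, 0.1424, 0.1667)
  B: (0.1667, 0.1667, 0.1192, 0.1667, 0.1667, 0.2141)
A

Both distributions are close to uniform, making this a harder comparison.

H(A) = 2.5798 bits
H(B) = 2.5652 bits

The distribution closer to uniform has higher entropy.
Answer: A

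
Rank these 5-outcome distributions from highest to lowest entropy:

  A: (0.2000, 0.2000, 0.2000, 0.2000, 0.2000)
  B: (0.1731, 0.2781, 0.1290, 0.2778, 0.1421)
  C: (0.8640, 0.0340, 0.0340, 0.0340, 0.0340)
A > B > C

Key insight: Entropy is maximized by uniform distributions and minimized by concentrated distributions.

- Uniform distributions have maximum entropy log₂(5) = 2.3219 bits
- The more "peaked" or concentrated a distribution, the lower its entropy

Entropies:
  H(A) = 2.3219 bits
  H(B) = 2.2459 bits
  H(C) = 0.8457 bits

Ranking: A > B > C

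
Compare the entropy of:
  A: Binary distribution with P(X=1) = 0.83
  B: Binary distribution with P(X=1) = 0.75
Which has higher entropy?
B

For binary distributions, entropy is maximized at p=0.5 and decreases as p moves toward 0 or 1.

H(A) = H(0.83) = 0.6577 bits
H(B) = H(0.75) = 0.8113 bits

Distribution B (p=0.75) is closer to uniform (p=0.5), so it has higher entropy.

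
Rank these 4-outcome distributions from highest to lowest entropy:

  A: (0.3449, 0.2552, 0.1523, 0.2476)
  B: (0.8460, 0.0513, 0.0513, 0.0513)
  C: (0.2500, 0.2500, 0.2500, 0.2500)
C > A > B

Key insight: Entropy is maximized by uniform distributions and minimized by concentrated distributions.

- Uniform distributions have maximum entropy log₂(4) = 2.0000 bits
- The more "peaked" or concentrated a distribution, the lower its entropy

Entropies:
  H(A) = 1.9446 bits
  H(B) = 0.8638 bits
  H(C) = 2.0000 bits

Ranking: C > A > B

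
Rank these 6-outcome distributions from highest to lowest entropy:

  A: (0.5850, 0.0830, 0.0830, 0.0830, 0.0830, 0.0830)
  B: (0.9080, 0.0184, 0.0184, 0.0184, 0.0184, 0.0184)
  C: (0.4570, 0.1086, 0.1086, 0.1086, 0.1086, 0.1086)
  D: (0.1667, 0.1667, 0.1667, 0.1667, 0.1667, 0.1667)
D > C > A > B

Key insight: Entropy is maximized by uniform distributions and minimized by concentrated distributions.

Entropies:
  H(A) = 1.9427 bits
  H(B) = 0.6567 bits
  H(C) = 2.2555 bits
  H(D) = 2.5850 bits

Ranking: D > C > A > B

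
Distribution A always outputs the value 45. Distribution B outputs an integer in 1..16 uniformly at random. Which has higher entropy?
B

A is deterministic, so H(A) = 0. B is uniform over 16 outcomes, so H(B) = log₂(16) = 4.000 bits. Any distribution with genuine randomness has higher entropy than a deterministic one.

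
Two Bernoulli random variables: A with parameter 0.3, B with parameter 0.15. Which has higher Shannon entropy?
A

For binary distributions, entropy is maximized at p=0.5 and decreases as p moves toward 0 or 1.

H(A) = H(0.3) = 0.8813 bits
H(B) = H(0.15) = 0.6098 bits

Distribution A (p=0.3) is closer to uniform (p=0.5), so it has higher entropy.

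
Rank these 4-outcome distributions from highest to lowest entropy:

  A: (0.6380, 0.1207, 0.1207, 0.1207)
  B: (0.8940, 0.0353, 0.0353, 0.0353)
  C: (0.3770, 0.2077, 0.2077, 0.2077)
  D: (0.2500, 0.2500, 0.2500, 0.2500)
D > C > A > B

Key insight: Entropy is maximized by uniform distributions and minimized by concentrated distributions.

Entropies:
  H(A) = 1.5181 bits
  H(B) = 0.6557 bits
  H(C) = 1.9433 bits
  H(D) = 2.0000 bits

Ranking: D > C > A > B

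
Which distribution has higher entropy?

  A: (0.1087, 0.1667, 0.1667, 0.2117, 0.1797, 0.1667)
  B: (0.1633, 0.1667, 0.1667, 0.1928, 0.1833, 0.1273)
B

Both distributions are close to uniform, making this a harder comparison.

H(A) = 2.5596 bits
H(B) = 2.5736 bits

The distribution closer to uniform has higher entropy.
Answer: B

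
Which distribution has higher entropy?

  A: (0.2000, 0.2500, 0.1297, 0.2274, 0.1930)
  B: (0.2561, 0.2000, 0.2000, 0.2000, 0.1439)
B

Both distributions are close to uniform, making this a harder comparison.

H(A) = 2.2904 bits
H(B) = 2.2989 bits

The distribution closer to uniform has higher entropy.
Answer: B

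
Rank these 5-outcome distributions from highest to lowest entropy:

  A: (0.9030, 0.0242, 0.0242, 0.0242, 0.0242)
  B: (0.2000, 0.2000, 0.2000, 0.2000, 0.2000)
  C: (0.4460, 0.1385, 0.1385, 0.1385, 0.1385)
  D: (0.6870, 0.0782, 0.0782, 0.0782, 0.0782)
B > C > D > A

Key insight: Entropy is maximized by uniform distributions and minimized by concentrated distributions.

Entropies:
  H(A) = 0.6534 bits
  H(B) = 2.3219 bits
  H(C) = 2.0996 bits
  H(D) = 1.5226 bits

Ranking: B > C > D > A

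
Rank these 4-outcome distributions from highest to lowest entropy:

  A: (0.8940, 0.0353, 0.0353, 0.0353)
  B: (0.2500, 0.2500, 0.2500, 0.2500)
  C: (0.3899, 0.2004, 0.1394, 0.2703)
B > C > A

Key insight: Entropy is maximized by uniform distributions and minimized by concentrated distributions.

- Uniform distributions have maximum entropy log₂(4) = 2.0000 bits
- The more "peaked" or concentrated a distribution, the lower its entropy

Entropies:
  H(A) = 0.6557 bits
  H(B) = 2.0000 bits
  H(C) = 1.9010 bits

Ranking: B > C > A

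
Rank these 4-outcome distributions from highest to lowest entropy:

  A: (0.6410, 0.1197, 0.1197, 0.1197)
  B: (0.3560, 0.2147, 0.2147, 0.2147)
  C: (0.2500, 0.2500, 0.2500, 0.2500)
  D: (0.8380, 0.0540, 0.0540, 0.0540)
C > B > A > D

Key insight: Entropy is maximized by uniform distributions and minimized by concentrated distributions.

Entropies:
  H(A) = 1.5109 bits
  H(B) = 1.9600 bits
  H(C) = 2.0000 bits
  H(D) = 0.8958 bits

Ranking: C > B > A > D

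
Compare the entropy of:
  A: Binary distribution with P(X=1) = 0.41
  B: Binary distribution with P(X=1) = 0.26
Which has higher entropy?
A

For binary distributions, entropy is maximized at p=0.5 and decreases as p moves toward 0 or 1.

H(A) = H(0.41) = 0.9765 bits
H(B) = H(0.26) = 0.8267 bits

Distribution A (p=0.41) is closer to uniform (p=0.5), so it has higher entropy.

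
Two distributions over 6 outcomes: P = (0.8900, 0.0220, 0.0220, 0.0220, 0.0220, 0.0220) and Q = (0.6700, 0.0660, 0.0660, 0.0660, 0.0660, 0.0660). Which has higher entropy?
Q

P is highly concentrated on one outcome (89%), making it nearly deterministic. Q spreads its mass more evenly (max 67%). The more spread-out distribution has higher entropy: H(P) ≈ 0.755 bits, H(Q) ≈ 1.681 bits.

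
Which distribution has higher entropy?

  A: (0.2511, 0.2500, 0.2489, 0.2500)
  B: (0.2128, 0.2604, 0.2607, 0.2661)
A

Both distributions are close to uniform, making this a harder comparison.

H(A) = 2.0000 bits
H(B) = 1.9944 bits

The distribution closer to uniform has higher entropy.
Answer: A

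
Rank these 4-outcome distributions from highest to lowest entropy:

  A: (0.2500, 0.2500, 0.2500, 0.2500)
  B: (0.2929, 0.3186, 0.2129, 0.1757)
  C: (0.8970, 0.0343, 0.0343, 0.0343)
A > B > C

Key insight: Entropy is maximized by uniform distributions and minimized by concentrated distributions.

- Uniform distributions have maximum entropy log₂(4) = 2.0000 bits
- The more "peaked" or concentrated a distribution, the lower its entropy

Entropies:
  H(A) = 2.0000 bits
  H(B) = 1.9605 bits
  H(C) = 0.6417 bits

Ranking: A > B > C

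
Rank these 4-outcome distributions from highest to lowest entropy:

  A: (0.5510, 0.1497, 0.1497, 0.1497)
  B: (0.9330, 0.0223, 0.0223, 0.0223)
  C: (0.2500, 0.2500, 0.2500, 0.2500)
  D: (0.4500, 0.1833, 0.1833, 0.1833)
C > D > A > B

Key insight: Entropy is maximized by uniform distributions and minimized by concentrated distributions.

Entropies:
  H(A) = 1.7041 bits
  H(B) = 0.4608 bits
  H(C) = 2.0000 bits
  H(D) = 1.8645 bits

Ranking: C > D > A > B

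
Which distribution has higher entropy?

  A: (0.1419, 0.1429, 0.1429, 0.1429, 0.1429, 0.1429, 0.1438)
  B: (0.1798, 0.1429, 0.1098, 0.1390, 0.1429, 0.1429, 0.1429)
A

Both distributions are close to uniform, making this a harder comparison.

H(A) = 2.8073 bits
H(B) = 2.7949 bits

The distribution closer to uniform has higher entropy.
Answer: A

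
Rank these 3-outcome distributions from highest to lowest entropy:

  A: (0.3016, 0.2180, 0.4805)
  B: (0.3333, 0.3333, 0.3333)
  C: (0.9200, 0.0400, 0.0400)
B > A > C

Key insight: Entropy is maximized by uniform distributions and minimized by concentrated distributions.

- Uniform distributions have maximum entropy log₂(3) = 1.5850 bits
- The more "peaked" or concentrated a distribution, the lower its entropy

Entropies:
  H(A) = 1.5087 bits
  H(B) = 1.5850 bits
  H(C) = 0.4822 bits

Ranking: B > A > C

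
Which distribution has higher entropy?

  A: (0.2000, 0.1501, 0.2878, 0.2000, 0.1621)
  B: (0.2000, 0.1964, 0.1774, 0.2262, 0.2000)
B

Both distributions are close to uniform, making this a harder comparison.

H(A) = 2.2821 bits
H(B) = 2.3176 bits

The distribution closer to uniform has higher entropy.
Answer: B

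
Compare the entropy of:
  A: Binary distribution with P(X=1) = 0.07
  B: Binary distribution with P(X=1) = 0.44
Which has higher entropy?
B

For binary distributions, entropy is maximized at p=0.5 and decreases as p moves toward 0 or 1.

H(A) = H(0.07) = 0.3659 bits
H(B) = H(0.44) = 0.9896 bits

Distribution B (p=0.44) is closer to uniform (p=0.5), so it has higher entropy.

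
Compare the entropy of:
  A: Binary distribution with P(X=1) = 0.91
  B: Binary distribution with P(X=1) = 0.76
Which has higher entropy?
B

For binary distributions, entropy is maximized at p=0.5 and decreases as p moves toward 0 or 1.

H(A) = H(0.91) = 0.4365 bits
H(B) = H(0.76) = 0.7950 bits

Distribution B (p=0.76) is closer to uniform (p=0.5), so it has higher entropy.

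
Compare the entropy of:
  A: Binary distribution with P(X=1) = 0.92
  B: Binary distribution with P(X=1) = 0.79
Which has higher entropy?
B

For binary distributions, entropy is maximized at p=0.5 and decreases as p moves toward 0 or 1.

H(A) = H(0.92) = 0.4022 bits
H(B) = H(0.79) = 0.7415 bits

Distribution B (p=0.79) is closer to uniform (p=0.5), so it has higher entropy.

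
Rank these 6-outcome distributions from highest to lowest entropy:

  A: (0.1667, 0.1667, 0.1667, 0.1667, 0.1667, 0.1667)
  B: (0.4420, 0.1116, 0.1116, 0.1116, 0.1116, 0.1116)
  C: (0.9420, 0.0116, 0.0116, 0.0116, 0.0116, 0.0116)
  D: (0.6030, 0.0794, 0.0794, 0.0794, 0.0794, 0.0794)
A > B > D > C

Key insight: Entropy is maximized by uniform distributions and minimized by concentrated distributions.

Entropies:
  H(A) = 2.5850 bits
  H(B) = 2.2859 bits
  H(C) = 0.4541 bits
  H(D) = 1.8910 bits

Ranking: A > B > D > C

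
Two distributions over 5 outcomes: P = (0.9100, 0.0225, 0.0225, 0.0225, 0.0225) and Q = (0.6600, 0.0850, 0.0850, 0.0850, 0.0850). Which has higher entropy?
Q

P is highly concentrated on one outcome (91%), making it nearly deterministic. Q spreads its mass more evenly (max 66%). The more spread-out distribution has higher entropy: H(P) ≈ 0.616 bits, H(Q) ≈ 1.605 bits.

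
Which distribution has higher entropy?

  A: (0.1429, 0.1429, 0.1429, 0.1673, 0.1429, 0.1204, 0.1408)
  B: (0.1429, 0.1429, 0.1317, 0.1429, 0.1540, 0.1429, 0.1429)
B

Both distributions are close to uniform, making this a harder comparison.

H(A) = 2.8018 bits
H(B) = 2.8061 bits

The distribution closer to uniform has higher entropy.
Answer: B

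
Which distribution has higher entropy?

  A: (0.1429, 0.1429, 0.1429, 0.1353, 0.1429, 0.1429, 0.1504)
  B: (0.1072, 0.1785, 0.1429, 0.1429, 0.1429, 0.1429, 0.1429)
A

Both distributions are close to uniform, making this a harder comparison.

H(A) = 2.8068 bits
H(B) = 2.7944 bits

The distribution closer to uniform has higher entropy.
Answer: A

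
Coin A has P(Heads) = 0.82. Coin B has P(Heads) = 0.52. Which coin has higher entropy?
B

For binary distributions, entropy is maximized at p=0.5 and decreases as p moves toward 0 or 1.

H(A) = H(0.82) = 0.6801 bits
H(B) = H(0.52) = 0.9988 bits

Distribution B (p=0.52) is closer to uniform (p=0.5), so it has higher entropy.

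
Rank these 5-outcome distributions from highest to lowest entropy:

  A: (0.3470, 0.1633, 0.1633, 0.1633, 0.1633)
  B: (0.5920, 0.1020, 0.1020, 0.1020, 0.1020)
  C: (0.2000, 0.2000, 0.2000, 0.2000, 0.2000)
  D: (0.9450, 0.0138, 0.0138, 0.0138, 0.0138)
C > A > B > D

Key insight: Entropy is maximized by uniform distributions and minimized by concentrated distributions.

Entropies:
  H(A) = 2.2374 bits
  H(B) = 1.7914 bits
  H(C) = 2.3219 bits
  H(D) = 0.4173 bits

Ranking: C > A > B > D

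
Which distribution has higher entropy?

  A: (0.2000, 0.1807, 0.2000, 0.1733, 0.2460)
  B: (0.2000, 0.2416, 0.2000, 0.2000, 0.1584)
A

Both distributions are close to uniform, making this a harder comparison.

H(A) = 2.3107 bits
H(B) = 2.3094 bits

The distribution closer to uniform has higher entropy.
Answer: A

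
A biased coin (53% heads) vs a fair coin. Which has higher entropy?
Fair coin

The fair coin is uniform (p=0.5), maximizing binary entropy at 1 bit. The biased coin has H(0.53) ≈ 0.997 bits — its outcome is more predictable, so its entropy is lower.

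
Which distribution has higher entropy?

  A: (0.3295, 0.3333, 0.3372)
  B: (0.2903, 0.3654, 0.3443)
A

Both distributions are close to uniform, making this a harder comparison.

H(A) = 1.5849 bits
H(B) = 1.5783 bits

The distribution closer to uniform has higher entropy.
Answer: A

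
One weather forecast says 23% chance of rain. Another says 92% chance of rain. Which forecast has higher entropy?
23% forecast

Treat each forecast as a Bernoulli distribution. Binary entropy is maximized at p=0.5 and falls off symmetrically toward 0 or 1. The 23% forecast is closer to 50%, so it is more uncertain. H(23%) ≈ 0.778 bits, H(92%) ≈ 0.402 bits.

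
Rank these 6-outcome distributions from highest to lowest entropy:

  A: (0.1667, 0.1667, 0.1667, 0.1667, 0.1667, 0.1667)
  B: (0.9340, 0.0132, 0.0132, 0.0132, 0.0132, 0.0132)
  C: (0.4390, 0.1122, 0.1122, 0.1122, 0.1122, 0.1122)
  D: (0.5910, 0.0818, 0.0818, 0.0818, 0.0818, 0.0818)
A > C > D > B

Key insight: Entropy is maximized by uniform distributions and minimized by concentrated distributions.

Entropies:
  H(A) = 2.5850 bits
  H(B) = 0.5041 bits
  H(C) = 2.2918 bits
  H(D) = 1.9256 bits

Ranking: A > C > D > B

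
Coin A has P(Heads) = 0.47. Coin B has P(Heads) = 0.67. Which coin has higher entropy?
A

For binary distributions, entropy is maximized at p=0.5 and decreases as p moves toward 0 or 1.

H(A) = H(0.47) = 0.9974 bits
H(B) = H(0.67) = 0.9149 bits

Distribution A (p=0.47) is closer to uniform (p=0.5), so it has higher entropy.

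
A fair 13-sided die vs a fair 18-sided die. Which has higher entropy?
18-sided die

Both are uniform distributions; for uniform over n outcomes, H = log₂(n). H(13-sided) = log₂(13) = 3.700 bits and H(18-sided) = log₂(18) = 4.170 bits. More outcomes in a uniform distribution means higher entropy.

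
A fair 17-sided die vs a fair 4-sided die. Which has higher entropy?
17-sided die

Both are uniform distributions; for uniform over n outcomes, H = log₂(n). H(17-sided) = log₂(17) = 4.087 bits and H(4-sided) = log₂(4) = 2.000 bits. More outcomes in a uniform distribution means higher entropy.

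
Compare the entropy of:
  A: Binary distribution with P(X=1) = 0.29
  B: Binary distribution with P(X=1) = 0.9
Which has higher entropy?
A

For binary distributions, entropy is maximized at p=0.5 and decreases as p moves toward 0 or 1.

H(A) = H(0.29) = 0.8687 bits
H(B) = H(0.9) = 0.4690 bits

Distribution A (p=0.29) is closer to uniform (p=0.5), so it has higher entropy.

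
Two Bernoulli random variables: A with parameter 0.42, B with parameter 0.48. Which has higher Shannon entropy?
B

For binary distributions, entropy is maximized at p=0.5 and decreases as p moves toward 0 or 1.

H(A) = H(0.42) = 0.9815 bits
H(B) = H(0.48) = 0.9988 bits

Distribution B (p=0.48) is closer to uniform (p=0.5), so it has higher entropy.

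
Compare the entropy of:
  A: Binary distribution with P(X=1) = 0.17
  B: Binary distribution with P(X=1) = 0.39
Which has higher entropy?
B

For binary distributions, entropy is maximized at p=0.5 and decreases as p moves toward 0 or 1.

H(A) = H(0.17) = 0.6577 bits
H(B) = H(0.39) = 0.9648 bits

Distribution B (p=0.39) is closer to uniform (p=0.5), so it has higher entropy.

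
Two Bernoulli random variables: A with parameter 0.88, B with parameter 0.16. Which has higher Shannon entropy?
B

For binary distributions, entropy is maximized at p=0.5 and decreases as p moves toward 0 or 1.

H(A) = H(0.88) = 0.5294 bits
H(B) = H(0.16) = 0.6343 bits

Distribution B (p=0.16) is closer to uniform (p=0.5), so it has higher entropy.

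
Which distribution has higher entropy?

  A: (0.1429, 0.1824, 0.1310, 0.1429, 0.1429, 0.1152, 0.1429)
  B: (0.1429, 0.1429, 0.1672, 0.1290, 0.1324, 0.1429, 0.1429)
B

Both distributions are close to uniform, making this a harder comparison.

H(A) = 2.7952 bits
H(B) = 2.8029 bits

The distribution closer to uniform has higher entropy.
Answer: B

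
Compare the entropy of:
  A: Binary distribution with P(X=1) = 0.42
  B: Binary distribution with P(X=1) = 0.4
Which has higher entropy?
A

For binary distributions, entropy is maximized at p=0.5 and decreases as p moves toward 0 or 1.

H(A) = H(0.42) = 0.9815 bits
H(B) = H(0.4) = 0.9710 bits

Distribution A (p=0.42) is closer to uniform (p=0.5), so it has higher entropy.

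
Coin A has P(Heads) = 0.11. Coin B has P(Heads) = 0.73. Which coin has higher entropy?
B

For binary distributions, entropy is maximized at p=0.5 and decreases as p moves toward 0 or 1.

H(A) = H(0.11) = 0.4999 bits
H(B) = H(0.73) = 0.8415 bits

Distribution B (p=0.73) is closer to uniform (p=0.5), so it has higher entropy.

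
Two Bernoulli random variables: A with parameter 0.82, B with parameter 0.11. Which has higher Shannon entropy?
A

For binary distributions, entropy is maximized at p=0.5 and decreases as p moves toward 0 or 1.

H(A) = H(0.82) = 0.6801 bits
H(B) = H(0.11) = 0.4999 bits

Distribution A (p=0.82) is closer to uniform (p=0.5), so it has higher entropy.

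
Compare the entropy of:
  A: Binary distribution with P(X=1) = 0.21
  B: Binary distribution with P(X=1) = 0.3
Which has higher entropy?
B

For binary distributions, entropy is maximized at p=0.5 and decreases as p moves toward 0 or 1.

H(A) = H(0.21) = 0.7415 bits
H(B) = H(0.3) = 0.8813 bits

Distribution B (p=0.3) is closer to uniform (p=0.5), so it has higher entropy.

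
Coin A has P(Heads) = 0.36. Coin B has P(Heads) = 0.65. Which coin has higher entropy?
A

For binary distributions, entropy is maximized at p=0.5 and decreases as p moves toward 0 or 1.

H(A) = H(0.36) = 0.9427 bits
H(B) = H(0.65) = 0.9341 bits

Distribution A (p=0.36) is closer to uniform (p=0.5), so it has higher entropy.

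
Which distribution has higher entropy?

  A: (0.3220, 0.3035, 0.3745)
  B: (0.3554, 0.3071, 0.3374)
B

Both distributions are close to uniform, making this a harder comparison.

H(A) = 1.5792 bits
H(B) = 1.5824 bits

The distribution closer to uniform has higher entropy.
Answer: B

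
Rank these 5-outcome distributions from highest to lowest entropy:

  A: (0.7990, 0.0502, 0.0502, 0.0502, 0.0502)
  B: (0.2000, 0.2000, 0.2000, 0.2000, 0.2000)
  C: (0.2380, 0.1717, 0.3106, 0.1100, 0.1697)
B > C > A

Key insight: Entropy is maximized by uniform distributions and minimized by concentrated distributions.

- Uniform distributions have maximum entropy log₂(5) = 2.3219 bits
- The more "peaked" or concentrated a distribution, the lower its entropy

Entropies:
  H(A) = 1.1259 bits
  H(B) = 2.3219 bits
  H(C) = 2.2378 bits

Ranking: B > C > A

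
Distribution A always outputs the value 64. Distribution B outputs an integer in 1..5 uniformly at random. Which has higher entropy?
B

A is deterministic, so H(A) = 0. B is uniform over 5 outcomes, so H(B) = log₂(5) = 2.322 bits. Any distribution with genuine randomness has higher entropy than a deterministic one.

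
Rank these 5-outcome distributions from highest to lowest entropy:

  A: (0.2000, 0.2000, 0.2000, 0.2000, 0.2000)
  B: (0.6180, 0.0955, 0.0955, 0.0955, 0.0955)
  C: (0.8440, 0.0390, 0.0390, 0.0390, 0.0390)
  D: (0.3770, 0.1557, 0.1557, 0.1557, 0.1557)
A > D > B > C

Key insight: Entropy is maximized by uniform distributions and minimized by concentrated distributions.

Entropies:
  H(A) = 2.3219 bits
  H(B) = 1.7234 bits
  H(C) = 0.9367 bits
  H(D) = 2.2019 bits

Ranking: A > D > B > C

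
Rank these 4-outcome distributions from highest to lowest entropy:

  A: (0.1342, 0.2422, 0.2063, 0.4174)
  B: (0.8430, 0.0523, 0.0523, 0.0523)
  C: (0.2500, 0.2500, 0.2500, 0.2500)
C > A > B

Key insight: Entropy is maximized by uniform distributions and minimized by concentrated distributions.

- Uniform distributions have maximum entropy log₂(4) = 2.0000 bits
- The more "peaked" or concentrated a distribution, the lower its entropy

Entropies:
  H(A) = 1.8802 bits
  H(B) = 0.8759 bits
  H(C) = 2.0000 bits

Ranking: C > A > B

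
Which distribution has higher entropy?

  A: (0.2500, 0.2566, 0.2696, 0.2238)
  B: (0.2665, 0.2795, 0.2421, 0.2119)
A

Both distributions are close to uniform, making this a harder comparison.

H(A) = 1.9967 bits
H(B) = 1.9922 bits

The distribution closer to uniform has higher entropy.
Answer: A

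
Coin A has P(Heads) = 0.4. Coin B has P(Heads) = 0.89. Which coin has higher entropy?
A

For binary distributions, entropy is maximized at p=0.5 and decreases as p moves toward 0 or 1.

H(A) = H(0.4) = 0.9710 bits
H(B) = H(0.89) = 0.4999 bits

Distribution A (p=0.4) is closer to uniform (p=0.5), so it has higher entropy.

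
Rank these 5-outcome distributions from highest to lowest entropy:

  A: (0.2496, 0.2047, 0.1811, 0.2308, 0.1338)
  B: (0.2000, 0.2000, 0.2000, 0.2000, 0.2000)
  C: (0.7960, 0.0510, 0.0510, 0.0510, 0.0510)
B > A > C

Key insight: Entropy is maximized by uniform distributions and minimized by concentrated distributions.

- Uniform distributions have maximum entropy log₂(5) = 2.3219 bits
- The more "peaked" or concentrated a distribution, the lower its entropy

Entropies:
  H(A) = 2.2911 bits
  H(B) = 2.3219 bits
  H(C) = 1.1379 bits

Ranking: B > A > C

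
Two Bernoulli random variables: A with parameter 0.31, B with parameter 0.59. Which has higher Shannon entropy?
B

For binary distributions, entropy is maximized at p=0.5 and decreases as p moves toward 0 or 1.

H(A) = H(0.31) = 0.8932 bits
H(B) = H(0.59) = 0.9765 bits

Distribution B (p=0.59) is closer to uniform (p=0.5), so it has higher entropy.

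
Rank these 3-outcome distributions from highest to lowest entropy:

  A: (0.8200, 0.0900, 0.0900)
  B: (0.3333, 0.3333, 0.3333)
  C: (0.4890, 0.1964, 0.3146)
B > C > A

Key insight: Entropy is maximized by uniform distributions and minimized by concentrated distributions.

- Uniform distributions have maximum entropy log₂(3) = 1.5850 bits
- The more "peaked" or concentrated a distribution, the lower its entropy

Entropies:
  H(A) = 0.8601 bits
  H(B) = 1.5850 bits
  H(C) = 1.4908 bits

Ranking: B > C > A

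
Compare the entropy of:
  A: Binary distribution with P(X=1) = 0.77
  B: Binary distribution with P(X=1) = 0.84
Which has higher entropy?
A

For binary distributions, entropy is maximized at p=0.5 and decreases as p moves toward 0 or 1.

H(A) = H(0.77) = 0.7780 bits
H(B) = H(0.84) = 0.6343 bits

Distribution A (p=0.77) is closer to uniform (p=0.5), so it has higher entropy.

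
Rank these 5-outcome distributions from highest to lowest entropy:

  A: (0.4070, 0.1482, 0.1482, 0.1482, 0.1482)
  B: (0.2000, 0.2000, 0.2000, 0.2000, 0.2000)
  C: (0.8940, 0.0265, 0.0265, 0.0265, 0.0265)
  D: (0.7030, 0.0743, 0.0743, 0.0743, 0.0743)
B > A > D > C

Key insight: Entropy is maximized by uniform distributions and minimized by concentrated distributions.

Entropies:
  H(A) = 2.1609 bits
  H(B) = 2.3219 bits
  H(C) = 0.6997 bits
  H(D) = 1.4716 bits

Ranking: B > A > D > C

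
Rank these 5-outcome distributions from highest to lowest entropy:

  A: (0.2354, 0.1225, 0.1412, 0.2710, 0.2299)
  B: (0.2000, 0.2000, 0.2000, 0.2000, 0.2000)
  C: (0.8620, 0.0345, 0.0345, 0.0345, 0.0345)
B > A > C

Key insight: Entropy is maximized by uniform distributions and minimized by concentrated distributions.

- Uniform distributions have maximum entropy log₂(5) = 2.3219 bits
- The more "peaked" or concentrated a distribution, the lower its entropy

Entropies:
  H(A) = 2.2591 bits
  H(B) = 2.3219 bits
  H(C) = 0.8550 bits

Ranking: B > A > C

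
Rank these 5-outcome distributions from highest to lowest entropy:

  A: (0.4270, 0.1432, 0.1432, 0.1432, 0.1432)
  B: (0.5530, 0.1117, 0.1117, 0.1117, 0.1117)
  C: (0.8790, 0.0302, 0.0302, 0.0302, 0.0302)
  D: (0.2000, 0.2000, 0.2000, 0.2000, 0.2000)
D > A > B > C

Key insight: Entropy is maximized by uniform distributions and minimized by concentrated distributions.

Entropies:
  H(A) = 2.1306 bits
  H(B) = 1.8859 bits
  H(C) = 0.7742 bits
  H(D) = 2.3219 bits

Ranking: D > A > B > C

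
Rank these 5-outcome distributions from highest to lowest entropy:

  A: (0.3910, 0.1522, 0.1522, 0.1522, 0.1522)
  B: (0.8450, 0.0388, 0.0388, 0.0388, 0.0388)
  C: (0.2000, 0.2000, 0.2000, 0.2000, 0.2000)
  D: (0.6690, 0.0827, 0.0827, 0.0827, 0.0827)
C > A > D > B

Key insight: Entropy is maximized by uniform distributions and minimized by concentrated distributions.

Entropies:
  H(A) = 2.1834 bits
  H(B) = 0.9322 bits
  H(C) = 2.3219 bits
  H(D) = 1.5779 bits

Ranking: C > A > D > B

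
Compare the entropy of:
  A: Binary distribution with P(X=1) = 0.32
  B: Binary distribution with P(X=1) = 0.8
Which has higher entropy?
A

For binary distributions, entropy is maximized at p=0.5 and decreases as p moves toward 0 or 1.

H(A) = H(0.32) = 0.9044 bits
H(B) = H(0.8) = 0.7219 bits

Distribution A (p=0.32) is closer to uniform (p=0.5), so it has higher entropy.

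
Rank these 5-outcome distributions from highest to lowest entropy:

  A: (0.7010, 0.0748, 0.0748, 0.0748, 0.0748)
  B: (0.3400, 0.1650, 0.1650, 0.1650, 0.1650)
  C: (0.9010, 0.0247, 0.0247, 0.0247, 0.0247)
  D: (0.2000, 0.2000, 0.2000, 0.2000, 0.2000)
D > B > A > C

Key insight: Entropy is maximized by uniform distributions and minimized by concentrated distributions.

Entropies:
  H(A) = 1.4781 bits
  H(B) = 2.2448 bits
  H(C) = 0.6638 bits
  H(D) = 2.3219 bits

Ranking: D > B > A > C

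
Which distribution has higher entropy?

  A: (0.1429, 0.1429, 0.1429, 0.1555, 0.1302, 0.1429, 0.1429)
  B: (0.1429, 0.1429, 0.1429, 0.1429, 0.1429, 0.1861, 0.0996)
A

Both distributions are close to uniform, making this a harder comparison.

H(A) = 2.8057 bits
H(B) = 2.7882 bits

The distribution closer to uniform has higher entropy.
Answer: A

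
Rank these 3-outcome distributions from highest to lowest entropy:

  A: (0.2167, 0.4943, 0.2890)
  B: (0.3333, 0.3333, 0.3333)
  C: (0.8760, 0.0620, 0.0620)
B > A > C

Key insight: Entropy is maximized by uniform distributions and minimized by concentrated distributions.

- Uniform distributions have maximum entropy log₂(3) = 1.5850 bits
- The more "peaked" or concentrated a distribution, the lower its entropy

Entropies:
  H(A) = 1.4981 bits
  H(B) = 1.5850 bits
  H(C) = 0.6648 bits

Ranking: B > A > C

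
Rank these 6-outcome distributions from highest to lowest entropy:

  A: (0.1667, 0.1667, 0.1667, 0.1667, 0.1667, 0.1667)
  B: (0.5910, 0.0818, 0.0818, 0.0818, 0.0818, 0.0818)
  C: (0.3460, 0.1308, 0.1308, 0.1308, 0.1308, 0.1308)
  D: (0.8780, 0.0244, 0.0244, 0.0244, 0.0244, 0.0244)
A > C > B > D

Key insight: Entropy is maximized by uniform distributions and minimized by concentrated distributions.

Entropies:
  H(A) = 2.5850 bits
  H(B) = 1.9256 bits
  H(C) = 2.4490 bits
  H(D) = 0.8184 bits

Ranking: A > C > B > D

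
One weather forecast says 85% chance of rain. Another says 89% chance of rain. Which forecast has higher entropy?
85% forecast

Treat each forecast as a Bernoulli distribution. Binary entropy is maximized at p=0.5 and falls off symmetrically toward 0 or 1. The 85% forecast is closer to 50%, so it is more uncertain. H(85%) ≈ 0.610 bits, H(89%) ≈ 0.500 bits.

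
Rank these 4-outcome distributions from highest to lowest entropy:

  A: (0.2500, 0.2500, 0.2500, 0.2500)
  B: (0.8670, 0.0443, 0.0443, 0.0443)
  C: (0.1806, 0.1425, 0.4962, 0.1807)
A > C > B

Key insight: Entropy is maximized by uniform distributions and minimized by concentrated distributions.

- Uniform distributions have maximum entropy log₂(4) = 2.0000 bits
- The more "peaked" or concentrated a distribution, the lower its entropy

Entropies:
  H(A) = 2.0000 bits
  H(B) = 0.7764 bits
  H(C) = 1.7942 bits

Ranking: A > C > B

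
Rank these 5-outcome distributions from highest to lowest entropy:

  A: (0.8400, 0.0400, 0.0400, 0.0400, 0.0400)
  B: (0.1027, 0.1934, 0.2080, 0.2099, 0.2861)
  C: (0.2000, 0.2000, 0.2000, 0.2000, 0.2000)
C > B > A

Key insight: Entropy is maximized by uniform distributions and minimized by concentrated distributions.

- Uniform distributions have maximum entropy log₂(5) = 2.3219 bits
- The more "peaked" or concentrated a distribution, the lower its entropy

Entropies:
  H(A) = 0.9543 bits
  H(B) = 2.2560 bits
  H(C) = 2.3219 bits

Ranking: C > B > A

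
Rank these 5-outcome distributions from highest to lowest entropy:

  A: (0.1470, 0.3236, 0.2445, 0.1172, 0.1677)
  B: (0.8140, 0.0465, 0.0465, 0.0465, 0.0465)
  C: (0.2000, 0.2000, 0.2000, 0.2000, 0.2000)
C > A > B

Key insight: Entropy is maximized by uniform distributions and minimized by concentrated distributions.

- Uniform distributions have maximum entropy log₂(5) = 2.3219 bits
- The more "peaked" or concentrated a distribution, the lower its entropy

Entropies:
  H(A) = 2.2247 bits
  H(B) = 1.0650 bits
  H(C) = 2.3219 bits

Ranking: C > A > B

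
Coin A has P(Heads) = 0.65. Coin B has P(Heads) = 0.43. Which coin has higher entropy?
B

For binary distributions, entropy is maximized at p=0.5 and decreases as p moves toward 0 or 1.

H(A) = H(0.65) = 0.9341 bits
H(B) = H(0.43) = 0.9858 bits

Distribution B (p=0.43) is closer to uniform (p=0.5), so it has higher entropy.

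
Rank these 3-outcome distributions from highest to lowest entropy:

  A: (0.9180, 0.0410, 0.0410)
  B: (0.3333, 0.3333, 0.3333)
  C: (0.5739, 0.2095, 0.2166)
B > C > A

Key insight: Entropy is maximized by uniform distributions and minimized by concentrated distributions.

- Uniform distributions have maximum entropy log₂(3) = 1.5850 bits
- The more "peaked" or concentrated a distribution, the lower its entropy

Entropies:
  H(A) = 0.4912 bits
  H(B) = 1.5850 bits
  H(C) = 1.4102 bits

Ranking: B > C > A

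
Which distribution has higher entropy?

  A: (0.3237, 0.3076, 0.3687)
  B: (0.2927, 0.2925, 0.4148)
A

Both distributions are close to uniform, making this a harder comparison.

H(A) = 1.5807 bits
H(B) = 1.5642 bits

The distribution closer to uniform has higher entropy.
Answer: A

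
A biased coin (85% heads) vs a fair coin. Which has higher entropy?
Fair coin

The fair coin is uniform (p=0.5), maximizing binary entropy at 1 bit. The biased coin has H(0.85) ≈ 0.610 bits — its outcome is more predictable, so its entropy is lower.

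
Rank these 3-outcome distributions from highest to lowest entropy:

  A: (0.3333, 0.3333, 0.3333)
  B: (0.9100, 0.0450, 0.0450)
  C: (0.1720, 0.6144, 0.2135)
A > C > B

Key insight: Entropy is maximized by uniform distributions and minimized by concentrated distributions.

- Uniform distributions have maximum entropy log₂(3) = 1.5850 bits
- The more "peaked" or concentrated a distribution, the lower its entropy

Entropies:
  H(A) = 1.5850 bits
  H(B) = 0.5265 bits
  H(C) = 1.3442 bits

Ranking: A > C > B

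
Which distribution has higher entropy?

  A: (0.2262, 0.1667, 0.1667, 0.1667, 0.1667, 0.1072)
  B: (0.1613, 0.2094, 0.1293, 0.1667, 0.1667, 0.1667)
B

Both distributions are close to uniform, making this a harder comparison.

H(A) = 2.5536 bits
H(B) = 2.5710 bits

The distribution closer to uniform has higher entropy.
Answer: B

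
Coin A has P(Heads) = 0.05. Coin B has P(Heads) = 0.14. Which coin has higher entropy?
B

For binary distributions, entropy is maximized at p=0.5 and decreases as p moves toward 0 or 1.

H(A) = H(0.05) = 0.2864 bits
H(B) = H(0.14) = 0.5842 bits

Distribution B (p=0.14) is closer to uniform (p=0.5), so it has higher entropy.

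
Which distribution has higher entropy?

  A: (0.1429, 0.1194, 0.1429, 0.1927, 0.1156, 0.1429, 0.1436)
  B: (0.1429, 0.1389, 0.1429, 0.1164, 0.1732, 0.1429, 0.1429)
B

Both distributions are close to uniform, making this a harder comparison.

H(A) = 2.7891 bits
H(B) = 2.7992 bits

The distribution closer to uniform has higher entropy.
Answer: B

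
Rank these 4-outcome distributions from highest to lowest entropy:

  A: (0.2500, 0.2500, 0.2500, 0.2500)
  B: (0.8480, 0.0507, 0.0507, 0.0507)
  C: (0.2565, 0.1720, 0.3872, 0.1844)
A > C > B

Key insight: Entropy is maximized by uniform distributions and minimized by concentrated distributions.

- Uniform distributions have maximum entropy log₂(4) = 2.0000 bits
- The more "peaked" or concentrated a distribution, the lower its entropy

Entropies:
  H(A) = 2.0000 bits
  H(B) = 0.8557 bits
  H(C) = 1.9200 bits

Ranking: A > C > B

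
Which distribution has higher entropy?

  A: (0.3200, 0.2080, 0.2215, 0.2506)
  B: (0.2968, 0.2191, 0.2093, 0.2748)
B

Both distributions are close to uniform, making this a harder comparison.

H(A) = 1.9792 bits
H(B) = 1.9844 bits

The distribution closer to uniform has higher entropy.
Answer: B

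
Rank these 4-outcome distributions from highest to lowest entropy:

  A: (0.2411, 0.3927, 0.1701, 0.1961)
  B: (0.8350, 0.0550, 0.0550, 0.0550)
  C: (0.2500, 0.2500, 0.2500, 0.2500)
C > A > B

Key insight: Entropy is maximized by uniform distributions and minimized by concentrated distributions.

- Uniform distributions have maximum entropy log₂(4) = 2.0000 bits
- The more "peaked" or concentrated a distribution, the lower its entropy

Entropies:
  H(A) = 1.9200 bits
  H(B) = 0.9077 bits
  H(C) = 2.0000 bits

Ranking: C > A > B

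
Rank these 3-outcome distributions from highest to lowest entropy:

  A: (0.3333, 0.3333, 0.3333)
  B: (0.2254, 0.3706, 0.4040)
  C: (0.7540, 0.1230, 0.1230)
A > B > C

Key insight: Entropy is maximized by uniform distributions and minimized by concentrated distributions.

- Uniform distributions have maximum entropy log₂(3) = 1.5850 bits
- The more "peaked" or concentrated a distribution, the lower its entropy

Entropies:
  H(A) = 1.5850 bits
  H(B) = 1.5434 bits
  H(C) = 1.0509 bits

Ranking: A > B > C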